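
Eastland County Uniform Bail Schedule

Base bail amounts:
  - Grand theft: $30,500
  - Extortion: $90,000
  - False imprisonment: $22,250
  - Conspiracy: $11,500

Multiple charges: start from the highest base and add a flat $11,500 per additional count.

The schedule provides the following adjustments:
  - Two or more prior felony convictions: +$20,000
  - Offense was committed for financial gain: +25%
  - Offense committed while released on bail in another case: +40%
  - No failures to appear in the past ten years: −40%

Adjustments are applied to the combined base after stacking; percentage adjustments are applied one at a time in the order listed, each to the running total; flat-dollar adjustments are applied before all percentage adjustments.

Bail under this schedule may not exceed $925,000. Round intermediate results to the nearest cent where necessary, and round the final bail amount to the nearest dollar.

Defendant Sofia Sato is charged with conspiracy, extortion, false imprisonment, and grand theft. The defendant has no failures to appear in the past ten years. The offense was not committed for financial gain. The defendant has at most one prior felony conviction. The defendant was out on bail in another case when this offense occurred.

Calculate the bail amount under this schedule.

Base amounts from the schedule: conspiracy $11,500; extortion $90,000; false imprisonment $22,250; grand theft $30,500.
Stacking rule: highest base plus $11,500 per additional charge. Highest is extortion at $90,000; 3 additional charges → +$34,500. Combined base = $124,500.
Offense committed while released on bail in another case (+40%): $124,500 × 1.4 = $174,300.
No failures to appear in the past ten years (−40%): $174,300 × 0.6 = $104,580.
$104,580 is within the $925,000 maximum.

$104,580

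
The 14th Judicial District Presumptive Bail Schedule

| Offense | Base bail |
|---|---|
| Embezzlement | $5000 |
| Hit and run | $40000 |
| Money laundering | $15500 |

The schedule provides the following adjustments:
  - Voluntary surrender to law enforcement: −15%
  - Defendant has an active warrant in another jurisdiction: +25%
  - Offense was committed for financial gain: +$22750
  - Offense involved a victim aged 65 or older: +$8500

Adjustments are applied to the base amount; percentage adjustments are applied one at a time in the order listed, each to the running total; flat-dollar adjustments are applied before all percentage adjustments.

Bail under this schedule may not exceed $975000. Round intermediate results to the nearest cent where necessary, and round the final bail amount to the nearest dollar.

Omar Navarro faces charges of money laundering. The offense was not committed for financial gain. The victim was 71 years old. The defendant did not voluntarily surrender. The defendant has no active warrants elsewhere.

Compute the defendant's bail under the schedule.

$24000

Base amounts from the schedule: money laundering $15500.
Single charge. Combined base = $15500.
Offense involved a victim aged 65 or older (+$8500 flat): $15500 + $8500 = $24000.
$24000 is within the $975000 maximum.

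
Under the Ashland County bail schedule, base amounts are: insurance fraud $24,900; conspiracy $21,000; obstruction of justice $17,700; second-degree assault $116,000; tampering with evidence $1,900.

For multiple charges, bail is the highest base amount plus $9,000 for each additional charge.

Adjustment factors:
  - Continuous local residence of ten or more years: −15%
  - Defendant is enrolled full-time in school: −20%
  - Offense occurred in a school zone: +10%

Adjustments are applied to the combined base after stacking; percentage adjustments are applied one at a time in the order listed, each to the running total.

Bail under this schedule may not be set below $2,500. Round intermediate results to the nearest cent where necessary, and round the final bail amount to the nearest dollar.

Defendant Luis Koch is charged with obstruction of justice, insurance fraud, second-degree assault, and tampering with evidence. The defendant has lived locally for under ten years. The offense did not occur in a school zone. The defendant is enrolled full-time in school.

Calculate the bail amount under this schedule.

$114,400

Base amounts from the schedule: obstruction of justice $17,700; insurance fraud $24,900; second-degree assault $116,000; tampering with evidence $1,900.
Stacking rule: highest base plus $9,000 per additional charge. Highest is second-degree assault at $116,000; 3 additional charges → +$27,000. Combined base = $143,000.
Defendant is enrolled full-time in school (−20%): $143,000 × 0.8 = $114,400.
$114,400 is at or above the $2,500 minimum.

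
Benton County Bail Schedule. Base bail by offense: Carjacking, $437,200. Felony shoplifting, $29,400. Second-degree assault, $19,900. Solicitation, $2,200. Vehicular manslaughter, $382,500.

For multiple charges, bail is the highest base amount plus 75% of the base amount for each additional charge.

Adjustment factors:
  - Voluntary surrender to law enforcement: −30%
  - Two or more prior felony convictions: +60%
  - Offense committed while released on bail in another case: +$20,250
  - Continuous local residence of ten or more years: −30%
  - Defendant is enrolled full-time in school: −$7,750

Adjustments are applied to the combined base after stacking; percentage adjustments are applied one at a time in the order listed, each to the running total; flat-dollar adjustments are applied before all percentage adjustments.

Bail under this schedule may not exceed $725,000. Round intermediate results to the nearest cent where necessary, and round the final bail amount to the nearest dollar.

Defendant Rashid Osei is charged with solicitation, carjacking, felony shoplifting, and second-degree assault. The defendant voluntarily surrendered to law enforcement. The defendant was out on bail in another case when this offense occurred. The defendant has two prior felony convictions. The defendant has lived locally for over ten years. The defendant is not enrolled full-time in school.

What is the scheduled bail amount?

Base amounts from the schedule: solicitation $2,200; carjacking $437,200; felony shoplifting $29,400; second-degree assault $19,900.
Stacking rule: highest base plus 75% of each additional charge. Highest is carjacking at $437,200. Additional: $2,200 × 75% = $1,650; $29,400 × 75% = $22,050; $19,900 × 75% = $14,925. Combined base = $437,200 + $38,625 = $475,825.
Offense committed while released on bail in another case (+$20,250 flat): $475,825 + $20,250 = $496,075.
Voluntary surrender to law enforcement (−30%): $496,075 × 0.7 = $347,252.50.
Two or more prior felony convictions (+60%): $347,252.50 × 1.6 = $555,604.
Continuous local residence of ten or more years (−30%): $555,604 × 0.7 = $388,922.80.
$388,922.80 is within the $725,000 maximum.
Rounded to the nearest dollar: $388,923.

$388,923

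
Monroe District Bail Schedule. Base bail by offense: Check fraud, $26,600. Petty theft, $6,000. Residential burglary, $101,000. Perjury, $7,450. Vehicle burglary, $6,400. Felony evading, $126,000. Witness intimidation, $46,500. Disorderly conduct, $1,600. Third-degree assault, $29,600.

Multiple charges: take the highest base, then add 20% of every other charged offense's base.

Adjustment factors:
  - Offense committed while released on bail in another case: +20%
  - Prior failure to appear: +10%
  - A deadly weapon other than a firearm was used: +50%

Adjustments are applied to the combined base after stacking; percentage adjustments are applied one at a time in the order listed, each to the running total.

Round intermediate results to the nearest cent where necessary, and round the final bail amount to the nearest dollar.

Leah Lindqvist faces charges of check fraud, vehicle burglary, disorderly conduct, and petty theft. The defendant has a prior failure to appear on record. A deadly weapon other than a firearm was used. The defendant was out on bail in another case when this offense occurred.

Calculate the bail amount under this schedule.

Base amounts from the schedule: check fraud $26,600; vehicle burglary $6,400; disorderly conduct $1,600; petty theft $6,000.
Stacking rule: highest base plus 20% of each additional charge. Highest is check fraud at $26,600. Additional: $6,400 × 20% = $1,280; $1,600 × 20% = $320; $6,000 × 20% = $1,200. Combined base = $26,600 + $2,800 = $29,400.
Offense committed while released on bail in another case (+20%): $29,400 × 1.2 = $35,280.
Prior failure to appear (+10%): $35,280 × 1.1 = $38,808.
A deadly weapon other than a firearm was used (+50%): $38,808 × 1.5 = $58,212.

$58,212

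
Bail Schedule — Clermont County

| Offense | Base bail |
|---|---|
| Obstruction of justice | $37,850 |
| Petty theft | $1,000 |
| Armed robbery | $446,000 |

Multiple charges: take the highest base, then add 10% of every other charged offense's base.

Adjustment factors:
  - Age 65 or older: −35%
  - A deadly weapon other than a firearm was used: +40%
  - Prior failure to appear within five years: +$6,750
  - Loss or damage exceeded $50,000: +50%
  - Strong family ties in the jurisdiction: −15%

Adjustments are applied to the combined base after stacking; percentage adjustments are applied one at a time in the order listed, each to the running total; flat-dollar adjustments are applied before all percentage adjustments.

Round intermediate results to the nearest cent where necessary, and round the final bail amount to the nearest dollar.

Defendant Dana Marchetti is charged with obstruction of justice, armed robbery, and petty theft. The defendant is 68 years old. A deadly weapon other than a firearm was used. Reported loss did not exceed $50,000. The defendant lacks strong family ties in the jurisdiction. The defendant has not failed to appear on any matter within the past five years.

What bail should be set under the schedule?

Base amounts from the schedule: obstruction of justice $37,850; armed robbery $446,000; petty theft $1,000.
Stacking rule: highest base plus 10% of each additional charge. Highest is armed robbery at $446,000. Additional: $37,850 × 10% = $3,785; $1,000 × 10% = $100. Combined base = $446,000 + $3,885 = $449,885.
Age 65 or older (−35%): $449,885 × 0.65 = $292,425.25.
A deadly weapon other than a firearm was used (+40%): $292,425.25 × 1.4 = $409,395.35.
Rounded to the nearest dollar: $409,395.

$409,395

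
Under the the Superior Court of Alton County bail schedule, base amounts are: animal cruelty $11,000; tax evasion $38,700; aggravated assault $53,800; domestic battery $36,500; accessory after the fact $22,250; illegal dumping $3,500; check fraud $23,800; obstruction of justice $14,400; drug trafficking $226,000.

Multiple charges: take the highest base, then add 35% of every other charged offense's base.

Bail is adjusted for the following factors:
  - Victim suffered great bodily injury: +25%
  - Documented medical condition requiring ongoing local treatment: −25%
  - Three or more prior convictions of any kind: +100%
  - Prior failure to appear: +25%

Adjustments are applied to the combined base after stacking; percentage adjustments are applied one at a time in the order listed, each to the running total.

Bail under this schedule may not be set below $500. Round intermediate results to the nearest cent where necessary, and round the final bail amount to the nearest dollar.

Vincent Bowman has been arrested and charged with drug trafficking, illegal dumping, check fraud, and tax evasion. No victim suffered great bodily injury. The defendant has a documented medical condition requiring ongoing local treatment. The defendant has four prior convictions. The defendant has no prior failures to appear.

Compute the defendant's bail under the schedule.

Base amounts from the schedule: drug trafficking $226,000; illegal dumping $3,500; check fraud $23,800; tax evasion $38,700.
Stacking rule: highest base plus 35% of each additional charge. Highest is drug trafficking at $226,000. Additional: $3,500 × 35% = $1,225; $23,800 × 35% = $8,330; $38,700 × 35% = $13,545. Combined base = $226,000 + $23,100 = $249,100.
Documented medical condition requiring ongoing local treatment (−25%): $249,100 × 0.75 = $186,825.
Three or more prior convictions of any kind (+100%): $186,825 × 2 = $373,650.
$373,650 is at or above the $500 minimum.

$373,650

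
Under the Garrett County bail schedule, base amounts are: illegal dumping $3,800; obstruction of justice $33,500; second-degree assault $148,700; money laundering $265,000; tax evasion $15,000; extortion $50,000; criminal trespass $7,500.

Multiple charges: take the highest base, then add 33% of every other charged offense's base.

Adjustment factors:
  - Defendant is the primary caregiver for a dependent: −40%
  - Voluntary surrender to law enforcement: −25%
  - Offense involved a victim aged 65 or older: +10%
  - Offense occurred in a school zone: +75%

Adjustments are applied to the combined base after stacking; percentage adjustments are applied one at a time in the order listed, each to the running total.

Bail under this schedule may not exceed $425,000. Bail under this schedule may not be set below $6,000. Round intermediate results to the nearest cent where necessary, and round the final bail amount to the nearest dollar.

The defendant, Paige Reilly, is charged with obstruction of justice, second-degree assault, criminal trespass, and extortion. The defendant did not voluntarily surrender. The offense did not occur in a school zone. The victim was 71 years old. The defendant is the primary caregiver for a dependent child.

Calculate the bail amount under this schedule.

$117,962

Base amounts from the schedule: obstruction of justice $33,500; second-degree assault $148,700; criminal trespass $7,500; extortion $50,000.
Stacking rule: highest base plus 33% of each additional charge. Highest is second-degree assault at $148,700. Additional: $33,500 × 33% = $11,055; $7,500 × 33% = $2,475; $50,000 × 33% = $16,500. Combined base = $148,700 + $30,030 = $178,730.
Defendant is the primary caregiver for a dependent (−40%): $178,730 × 0.6 = $107,238.
Offense involved a victim aged 65 or older (+10%): $107,238 × 1.1 = $117,961.80.
$117,961.80 is within the $425,000 maximum.
$117,961.80 is at or above the $6,000 minimum.
Rounded to the nearest dollar: $117,962.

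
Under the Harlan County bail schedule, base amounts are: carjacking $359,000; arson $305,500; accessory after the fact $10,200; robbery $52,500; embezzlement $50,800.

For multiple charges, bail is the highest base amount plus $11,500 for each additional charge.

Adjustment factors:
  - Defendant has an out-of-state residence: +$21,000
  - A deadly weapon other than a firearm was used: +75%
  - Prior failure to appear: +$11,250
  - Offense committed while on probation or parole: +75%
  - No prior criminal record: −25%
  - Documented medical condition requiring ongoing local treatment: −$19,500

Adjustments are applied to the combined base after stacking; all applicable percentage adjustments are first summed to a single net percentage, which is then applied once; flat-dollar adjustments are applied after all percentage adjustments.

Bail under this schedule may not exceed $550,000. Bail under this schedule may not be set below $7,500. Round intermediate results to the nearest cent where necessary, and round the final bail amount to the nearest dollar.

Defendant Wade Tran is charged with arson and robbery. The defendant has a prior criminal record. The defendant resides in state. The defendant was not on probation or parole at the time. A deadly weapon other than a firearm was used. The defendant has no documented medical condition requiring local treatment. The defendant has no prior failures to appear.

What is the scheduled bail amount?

$550,000

Base amounts from the schedule: arson $305,500; robbery $52,500.
Stacking rule: highest base plus $11,500 per additional charge. Highest is arson at $305,500; 1 additional charge → +$11,500. Combined base = $317,000.
A deadly weapon other than a firearm was used (+75%): $317,000 × 1.75 = $554,750.
Result $554,750 exceeds the maximum of $550,000; bail is capped at $550,000.
$550,000 is at or above the $7,500 minimum.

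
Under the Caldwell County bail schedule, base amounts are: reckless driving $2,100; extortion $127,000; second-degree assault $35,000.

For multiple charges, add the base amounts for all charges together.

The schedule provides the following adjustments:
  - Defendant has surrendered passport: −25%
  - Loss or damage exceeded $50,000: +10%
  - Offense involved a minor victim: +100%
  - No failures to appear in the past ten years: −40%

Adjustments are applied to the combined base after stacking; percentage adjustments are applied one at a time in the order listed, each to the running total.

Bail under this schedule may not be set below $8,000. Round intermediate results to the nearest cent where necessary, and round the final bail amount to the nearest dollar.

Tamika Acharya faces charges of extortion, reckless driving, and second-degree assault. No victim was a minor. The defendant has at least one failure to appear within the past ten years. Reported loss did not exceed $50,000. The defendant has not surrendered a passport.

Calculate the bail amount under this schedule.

$164,100

Base amounts from the schedule: extortion $127,000; reckless driving $2,100; second-degree assault $35,000.
Stacking rule: sum of all bases. $127,000 + $2,100 + $35,000 = $164,100.
No adjustment factors apply to this defendant.
$164,100 is at or above the $8,000 minimum.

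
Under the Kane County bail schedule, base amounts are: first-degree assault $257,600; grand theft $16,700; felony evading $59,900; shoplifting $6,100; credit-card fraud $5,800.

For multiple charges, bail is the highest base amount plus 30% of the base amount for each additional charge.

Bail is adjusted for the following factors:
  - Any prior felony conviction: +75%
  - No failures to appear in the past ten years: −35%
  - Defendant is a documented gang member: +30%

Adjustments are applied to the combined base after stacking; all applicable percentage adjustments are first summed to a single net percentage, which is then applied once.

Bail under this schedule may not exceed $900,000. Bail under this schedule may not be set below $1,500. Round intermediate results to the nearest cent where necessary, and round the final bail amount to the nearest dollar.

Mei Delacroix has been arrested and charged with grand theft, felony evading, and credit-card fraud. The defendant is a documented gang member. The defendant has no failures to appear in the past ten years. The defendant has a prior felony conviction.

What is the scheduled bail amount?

Base amounts from the schedule: grand theft $16,700; felony evading $59,900; credit-card fraud $5,800.
Stacking rule: highest base plus 30% of each additional charge. Highest is felony evading at $59,900. Additional: $16,700 × 30% = $5,010; $5,800 × 30% = $1,740. Combined base = $59,900 + $6,750 = $66,650.
Net percentage adjustment: +75% −35% +30% = +70%. $66,650 × 1.7 = $113,305.
$113,305 is within the $900,000 maximum.
$113,305 is at or above the $1,500 minimum.

$113,305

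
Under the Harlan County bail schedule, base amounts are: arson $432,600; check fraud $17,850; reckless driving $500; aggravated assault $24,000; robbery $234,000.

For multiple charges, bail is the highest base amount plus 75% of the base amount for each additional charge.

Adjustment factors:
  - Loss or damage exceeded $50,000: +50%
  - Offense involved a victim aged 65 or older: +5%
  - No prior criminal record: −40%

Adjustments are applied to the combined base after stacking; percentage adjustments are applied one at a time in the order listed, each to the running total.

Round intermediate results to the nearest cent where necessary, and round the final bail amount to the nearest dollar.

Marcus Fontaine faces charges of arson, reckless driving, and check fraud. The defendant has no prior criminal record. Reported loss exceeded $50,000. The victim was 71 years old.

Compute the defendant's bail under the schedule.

$421,813

Base amounts from the schedule: arson $432,600; reckless driving $500; check fraud $17,850.
Stacking rule: highest base plus 75% of each additional charge. Highest is arson at $432,600. Additional: $500 × 75% = $375; $17,850 × 75% = $13,387.50. Combined base = $432,600 + $13,762.50 = $446,362.50.
Loss or damage exceeded $50,000 (+50%): $446,362.50 × 1.5 = $669,543.75.
Offense involved a victim aged 65 or older (+5%): $669,543.75 × 1.05 = $703,020.94.
No prior criminal record (−40%): $703,020.94 × 0.6 = $421,812.56.
Rounded to the nearest dollar: $421,813.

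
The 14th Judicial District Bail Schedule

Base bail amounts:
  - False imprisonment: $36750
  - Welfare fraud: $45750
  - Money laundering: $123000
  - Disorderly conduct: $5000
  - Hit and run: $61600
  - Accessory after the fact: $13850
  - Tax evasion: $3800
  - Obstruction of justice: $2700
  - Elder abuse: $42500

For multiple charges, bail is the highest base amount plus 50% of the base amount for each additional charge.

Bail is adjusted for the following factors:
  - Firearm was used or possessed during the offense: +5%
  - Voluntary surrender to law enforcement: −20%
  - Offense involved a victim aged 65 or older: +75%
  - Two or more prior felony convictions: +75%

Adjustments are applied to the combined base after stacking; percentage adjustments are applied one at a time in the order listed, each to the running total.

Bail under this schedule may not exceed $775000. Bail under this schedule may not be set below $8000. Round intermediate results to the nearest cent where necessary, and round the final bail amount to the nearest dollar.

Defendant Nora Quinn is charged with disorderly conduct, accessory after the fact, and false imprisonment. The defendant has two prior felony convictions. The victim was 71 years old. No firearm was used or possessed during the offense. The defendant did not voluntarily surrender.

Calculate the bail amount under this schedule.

$141411

Base amounts from the schedule: disorderly conduct $5000; accessory after the fact $13850; false imprisonment $36750.
Stacking rule: highest base plus 50% of each additional charge. Highest is false imprisonment at $36750. Additional: $5000 × 50% = $2500; $13850 × 50% = $6925. Combined base = $36750 + $9425 = $46175.
Offense involved a victim aged 65 or older (+75%): $46175 × 1.75 = $80806.25.
Two or more prior felony convictions (+75%): $80806.25 × 1.75 = $141410.94.
$141410.94 is within the $775000 maximum.
$141410.94 is at or above the $8000 minimum.
Rounded to the nearest dollar: $141411.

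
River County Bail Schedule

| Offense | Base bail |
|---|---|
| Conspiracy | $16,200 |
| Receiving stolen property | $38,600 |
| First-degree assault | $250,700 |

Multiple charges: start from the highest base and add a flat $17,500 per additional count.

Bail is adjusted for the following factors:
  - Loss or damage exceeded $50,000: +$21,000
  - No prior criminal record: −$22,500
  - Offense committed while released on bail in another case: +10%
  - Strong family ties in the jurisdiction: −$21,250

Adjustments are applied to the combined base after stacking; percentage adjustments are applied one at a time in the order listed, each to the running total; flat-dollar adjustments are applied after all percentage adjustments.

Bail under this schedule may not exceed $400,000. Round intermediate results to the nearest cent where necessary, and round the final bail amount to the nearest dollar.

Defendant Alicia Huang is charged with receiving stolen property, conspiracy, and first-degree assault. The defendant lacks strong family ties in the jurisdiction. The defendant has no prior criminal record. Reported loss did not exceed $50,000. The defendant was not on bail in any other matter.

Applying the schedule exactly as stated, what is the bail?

Base amounts from the schedule: receiving stolen property $38,600; conspiracy $16,200; first-degree assault $250,700.
Stacking rule: highest base plus $17,500 per additional charge. Highest is first-degree assault at $250,700; 2 additional charges → +$35,000. Combined base = $285,700.
No prior criminal record (−$22,500 flat): $285,700 − $22,500 = $263,200.
$263,200 is within the $400,000 maximum.

$263,200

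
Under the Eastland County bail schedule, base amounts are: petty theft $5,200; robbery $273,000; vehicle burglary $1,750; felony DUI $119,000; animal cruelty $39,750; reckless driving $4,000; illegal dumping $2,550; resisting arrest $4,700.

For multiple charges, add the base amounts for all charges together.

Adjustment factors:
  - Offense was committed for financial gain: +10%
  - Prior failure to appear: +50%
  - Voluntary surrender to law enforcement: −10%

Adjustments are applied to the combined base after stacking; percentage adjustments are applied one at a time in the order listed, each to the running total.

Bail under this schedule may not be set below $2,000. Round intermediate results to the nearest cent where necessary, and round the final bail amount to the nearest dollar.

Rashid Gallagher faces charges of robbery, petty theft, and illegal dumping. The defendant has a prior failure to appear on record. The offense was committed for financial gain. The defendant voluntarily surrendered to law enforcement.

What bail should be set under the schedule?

$416,914

Base amounts from the schedule: robbery $273,000; petty theft $5,200; illegal dumping $2,550.
Stacking rule: sum of all bases. $273,000 + $5,200 + $2,550 = $280,750.
Offense was committed for financial gain (+10%): $280,750 × 1.1 = $308,825.
Prior failure to appear (+50%): $308,825 × 1.5 = $463,237.50.
Voluntary surrender to law enforcement (−10%): $463,237.50 × 0.9 = $416,913.75.
$416,913.75 is at or above the $2,000 minimum.
Rounded to the nearest dollar: $416,914.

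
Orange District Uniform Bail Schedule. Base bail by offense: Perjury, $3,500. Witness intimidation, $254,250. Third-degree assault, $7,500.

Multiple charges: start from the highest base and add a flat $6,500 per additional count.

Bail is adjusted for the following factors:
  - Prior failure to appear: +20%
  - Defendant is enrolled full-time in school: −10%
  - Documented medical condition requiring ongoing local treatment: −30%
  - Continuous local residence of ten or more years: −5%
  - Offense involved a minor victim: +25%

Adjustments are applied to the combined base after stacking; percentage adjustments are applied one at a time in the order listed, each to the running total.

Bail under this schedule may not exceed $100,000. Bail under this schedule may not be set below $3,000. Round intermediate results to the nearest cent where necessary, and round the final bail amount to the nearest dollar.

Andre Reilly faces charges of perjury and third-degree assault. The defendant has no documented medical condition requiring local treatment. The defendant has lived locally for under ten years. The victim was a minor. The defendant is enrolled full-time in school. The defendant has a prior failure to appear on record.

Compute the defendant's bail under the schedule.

Base amounts from the schedule: perjury $3,500; third-degree assault $7,500.
Stacking rule: highest base plus $6,500 per additional charge. Highest is third-degree assault at $7,500; 1 additional charge → +$6,500. Combined base = $14,000.
Prior failure to appear (+20%): $14,000 × 1.2 = $16,800.
Defendant is enrolled full-time in school (−10%): $16,800 × 0.9 = $15,120.
Offense involved a minor victim (+25%): $15,120 × 1.25 = $18,900.
$18,900 is within the $100,000 maximum.
$18,900 is at or above the $3,000 minimum.

$18,900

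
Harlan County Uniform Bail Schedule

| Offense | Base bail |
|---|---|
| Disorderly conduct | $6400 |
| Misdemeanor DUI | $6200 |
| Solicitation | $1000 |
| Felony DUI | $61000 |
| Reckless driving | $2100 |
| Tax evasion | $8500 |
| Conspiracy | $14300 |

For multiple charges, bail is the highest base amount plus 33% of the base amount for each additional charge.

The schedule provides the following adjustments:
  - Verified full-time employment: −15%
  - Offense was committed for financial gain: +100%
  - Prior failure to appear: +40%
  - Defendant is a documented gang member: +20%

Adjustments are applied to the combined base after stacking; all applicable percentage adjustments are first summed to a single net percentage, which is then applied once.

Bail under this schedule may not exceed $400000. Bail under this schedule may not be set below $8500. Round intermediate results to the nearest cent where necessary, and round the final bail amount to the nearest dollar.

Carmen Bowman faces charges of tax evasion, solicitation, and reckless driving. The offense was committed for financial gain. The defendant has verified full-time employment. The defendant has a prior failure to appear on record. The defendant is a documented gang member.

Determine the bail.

Base amounts from the schedule: tax evasion $8500; solicitation $1000; reckless driving $2100.
Stacking rule: highest base plus 33% of each additional charge. Highest is tax evasion at $8500. Additional: $1000 × 33% = $330; $2100 × 33% = $693. Combined base = $8500 + $1023 = $9523.
Net percentage adjustment: −15% +100% +40% +20% = +145%. $9523 × 2.45 = $23331.35.
$23331.35 is within the $400000 maximum.
$23331.35 is at or above the $8500 minimum.
Rounded to the nearest dollar: $23331.

$23331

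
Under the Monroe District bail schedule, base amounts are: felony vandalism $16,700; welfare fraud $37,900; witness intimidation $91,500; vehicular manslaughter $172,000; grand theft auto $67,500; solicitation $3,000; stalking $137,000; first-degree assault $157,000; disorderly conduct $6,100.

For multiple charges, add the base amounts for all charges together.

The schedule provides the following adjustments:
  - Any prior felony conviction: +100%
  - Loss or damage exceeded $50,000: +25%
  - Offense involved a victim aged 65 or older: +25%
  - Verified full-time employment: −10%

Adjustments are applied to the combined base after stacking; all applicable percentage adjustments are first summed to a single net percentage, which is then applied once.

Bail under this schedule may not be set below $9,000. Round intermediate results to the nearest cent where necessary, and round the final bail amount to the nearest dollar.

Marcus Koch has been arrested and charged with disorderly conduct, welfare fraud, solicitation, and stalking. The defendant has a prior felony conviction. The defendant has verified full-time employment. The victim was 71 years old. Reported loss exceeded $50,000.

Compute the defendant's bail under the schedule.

Base amounts from the schedule: disorderly conduct $6,100; welfare fraud $37,900; solicitation $3,000; stalking $137,000.
Stacking rule: sum of all bases. $6,100 + $37,900 + $3,000 + $137,000 = $184,000.
Net percentage adjustment: +100% +25% +25% −10% = +140%. $184,000 × 2.4 = $441,600.
$441,600 is at or above the $9,000 minimum.

$441,600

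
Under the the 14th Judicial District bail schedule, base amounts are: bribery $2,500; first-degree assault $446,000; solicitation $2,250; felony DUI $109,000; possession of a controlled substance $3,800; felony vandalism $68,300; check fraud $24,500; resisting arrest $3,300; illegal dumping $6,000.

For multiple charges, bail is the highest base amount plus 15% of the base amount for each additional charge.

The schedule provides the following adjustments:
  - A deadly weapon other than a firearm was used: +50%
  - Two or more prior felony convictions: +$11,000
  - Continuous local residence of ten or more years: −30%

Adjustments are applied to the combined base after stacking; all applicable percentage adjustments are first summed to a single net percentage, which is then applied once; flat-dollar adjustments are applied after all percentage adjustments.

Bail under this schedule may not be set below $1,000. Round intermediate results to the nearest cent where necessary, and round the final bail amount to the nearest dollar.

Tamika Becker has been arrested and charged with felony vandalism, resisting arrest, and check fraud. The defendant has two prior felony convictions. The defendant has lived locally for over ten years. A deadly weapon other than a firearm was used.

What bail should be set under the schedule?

$97,964

Base amounts from the schedule: felony vandalism $68,300; resisting arrest $3,300; check fraud $24,500.
Stacking rule: highest base plus 15% of each additional charge. Highest is felony vandalism at $68,300. Additional: $3,300 × 15% = $495; $24,500 × 15% = $3,675. Combined base = $68,300 + $4,170 = $72,470.
Net percentage adjustment: +50% −30% = +20%. $72,470 × 1.2 = $86,964.
Two or more prior felony convictions (+$11,000 flat): $86,964 + $11,000 = $97,964.
$97,964 is at or above the $1,000 minimum.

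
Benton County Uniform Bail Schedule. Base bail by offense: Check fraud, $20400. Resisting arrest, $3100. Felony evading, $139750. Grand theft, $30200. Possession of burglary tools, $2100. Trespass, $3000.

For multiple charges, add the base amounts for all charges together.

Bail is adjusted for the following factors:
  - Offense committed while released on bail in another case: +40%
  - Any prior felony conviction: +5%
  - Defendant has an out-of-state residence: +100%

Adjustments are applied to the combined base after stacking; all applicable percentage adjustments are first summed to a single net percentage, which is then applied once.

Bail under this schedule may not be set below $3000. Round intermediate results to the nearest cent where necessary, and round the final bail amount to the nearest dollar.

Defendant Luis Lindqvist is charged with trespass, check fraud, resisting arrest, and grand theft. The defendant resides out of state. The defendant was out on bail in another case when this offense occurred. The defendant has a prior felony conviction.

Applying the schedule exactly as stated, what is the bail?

Base amounts from the schedule: trespass $3000; check fraud $20400; resisting arrest $3100; grand theft $30200.
Stacking rule: sum of all bases. $3000 + $20400 + $3100 + $30200 = $56700.
Net percentage adjustment: +40% +5% +100% = +145%. $56700 × 2.45 = $138915.
$138915 is at or above the $3000 minimum.

$138915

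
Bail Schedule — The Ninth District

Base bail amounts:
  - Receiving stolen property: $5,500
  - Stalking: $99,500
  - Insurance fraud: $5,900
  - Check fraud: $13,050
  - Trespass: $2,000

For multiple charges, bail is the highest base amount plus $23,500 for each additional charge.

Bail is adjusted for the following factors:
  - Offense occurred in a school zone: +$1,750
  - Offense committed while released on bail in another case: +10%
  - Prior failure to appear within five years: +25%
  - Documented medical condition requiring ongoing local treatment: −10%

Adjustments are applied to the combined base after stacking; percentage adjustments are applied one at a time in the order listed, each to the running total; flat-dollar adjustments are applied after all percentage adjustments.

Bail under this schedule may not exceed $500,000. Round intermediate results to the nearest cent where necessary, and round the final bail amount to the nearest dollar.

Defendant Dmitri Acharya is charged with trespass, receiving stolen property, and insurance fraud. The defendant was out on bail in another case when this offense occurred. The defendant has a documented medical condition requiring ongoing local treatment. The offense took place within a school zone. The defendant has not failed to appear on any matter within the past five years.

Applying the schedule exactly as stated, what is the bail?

Base amounts from the schedule: trespass $2,000; receiving stolen property $5,500; insurance fraud $5,900.
Stacking rule: highest base plus $23,500 per additional charge. Highest is insurance fraud at $5,900; 2 additional charges → +$47,000. Combined base = $52,900.
Offense committed while released on bail in another case (+10%): $52,900 × 1.1 = $58,190.
Documented medical condition requiring ongoing local treatment (−10%): $58,190 × 0.9 = $52,371.
Offense occurred in a school zone (+$1,750 flat): $52,371 + $1,750 = $54,121.
$54,121 is within the $500,000 maximum.

$54,121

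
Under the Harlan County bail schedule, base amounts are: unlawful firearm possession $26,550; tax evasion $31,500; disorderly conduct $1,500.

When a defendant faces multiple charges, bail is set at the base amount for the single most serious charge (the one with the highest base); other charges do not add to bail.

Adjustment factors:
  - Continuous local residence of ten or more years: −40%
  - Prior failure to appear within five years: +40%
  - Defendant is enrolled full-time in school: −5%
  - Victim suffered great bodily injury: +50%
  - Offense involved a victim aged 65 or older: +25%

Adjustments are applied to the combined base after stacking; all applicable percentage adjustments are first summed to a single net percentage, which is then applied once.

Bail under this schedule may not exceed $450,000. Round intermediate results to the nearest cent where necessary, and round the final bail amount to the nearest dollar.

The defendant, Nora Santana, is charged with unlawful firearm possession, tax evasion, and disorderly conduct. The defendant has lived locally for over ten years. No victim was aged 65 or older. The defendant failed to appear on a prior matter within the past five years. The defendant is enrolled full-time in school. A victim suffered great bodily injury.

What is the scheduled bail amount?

$45,675

Base amounts from the schedule: unlawful firearm possession $26,550; tax evasion $31,500; disorderly conduct $1,500.
Stacking rule: use the highest base only. Highest is tax evasion at $31,500. Combined base = $31,500.
Net percentage adjustment: −40% +40% −5% +50% = +45%. $31,500 × 1.45 = $45,675.
$45,675 is within the $450,000 maximum.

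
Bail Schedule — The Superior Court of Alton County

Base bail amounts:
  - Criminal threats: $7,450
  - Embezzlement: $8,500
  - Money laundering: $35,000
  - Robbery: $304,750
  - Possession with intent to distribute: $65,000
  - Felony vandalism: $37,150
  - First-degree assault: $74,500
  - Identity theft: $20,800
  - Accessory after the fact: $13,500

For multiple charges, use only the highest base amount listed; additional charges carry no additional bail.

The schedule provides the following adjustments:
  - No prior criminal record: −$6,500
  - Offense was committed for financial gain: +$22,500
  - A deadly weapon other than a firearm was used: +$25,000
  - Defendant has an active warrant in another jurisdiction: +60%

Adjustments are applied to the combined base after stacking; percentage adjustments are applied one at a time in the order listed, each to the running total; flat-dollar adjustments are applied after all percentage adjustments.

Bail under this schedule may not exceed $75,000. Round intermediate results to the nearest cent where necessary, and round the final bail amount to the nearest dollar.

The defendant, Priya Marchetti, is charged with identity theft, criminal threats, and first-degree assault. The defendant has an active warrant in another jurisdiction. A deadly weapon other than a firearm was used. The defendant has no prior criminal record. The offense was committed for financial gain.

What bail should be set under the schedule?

Base amounts from the schedule: identity theft $20,800; criminal threats $7,450; first-degree assault $74,500.
Stacking rule: use the highest base only. Highest is first-degree assault at $74,500. Combined base = $74,500.
Defendant has an active warrant in another jurisdiction (+60%): $74,500 × 1.6 = $119,200.
No prior criminal record (−$6,500 flat): $119,200 − $6,500 = $112,700.
Offense was committed for financial gain (+$22,500 flat): $112,700 + $22,500 = $135,200.
A deadly weapon other than a firearm was used (+$25,000 flat): $135,200 + $25,000 = $160,200.
Result $160,200 exceeds the maximum of $75,000; bail is capped at $75,000.

$75,000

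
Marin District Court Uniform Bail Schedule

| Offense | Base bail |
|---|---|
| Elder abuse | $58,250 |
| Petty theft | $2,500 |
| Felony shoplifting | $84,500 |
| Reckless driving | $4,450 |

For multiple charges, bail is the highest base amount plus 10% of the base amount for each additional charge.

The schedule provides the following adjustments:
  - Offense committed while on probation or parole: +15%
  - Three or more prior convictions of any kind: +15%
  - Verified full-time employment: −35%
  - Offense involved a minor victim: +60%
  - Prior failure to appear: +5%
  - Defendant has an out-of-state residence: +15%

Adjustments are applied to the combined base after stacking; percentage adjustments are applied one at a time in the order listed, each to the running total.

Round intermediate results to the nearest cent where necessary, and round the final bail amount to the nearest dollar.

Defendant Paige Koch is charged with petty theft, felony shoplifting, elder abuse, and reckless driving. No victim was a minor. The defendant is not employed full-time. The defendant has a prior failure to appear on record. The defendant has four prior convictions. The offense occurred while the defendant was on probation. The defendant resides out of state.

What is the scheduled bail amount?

Base amounts from the schedule: petty theft $2,500; felony shoplifting $84,500; elder abuse $58,250; reckless driving $4,450.
Stacking rule: highest base plus 10% of each additional charge. Highest is felony shoplifting at $84,500. Additional: $2,500 × 10% = $250; $58,250 × 10% = $5,825; $4,450 × 10% = $445. Combined base = $84,500 + $6,520 = $91,020.
Offense committed while on probation or parole (+15%): $91,020 × 1.15 = $104,673.
Three or more prior convictions of any kind (+15%): $104,673 × 1.15 = $120,373.95.
Prior failure to appear (+5%): $120,373.95 × 1.05 = $126,392.65.
Defendant has an out-of-state residence (+15%): $126,392.65 × 1.15 = $145,351.55.
Rounded to the nearest dollar: $145,352.

$145,352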